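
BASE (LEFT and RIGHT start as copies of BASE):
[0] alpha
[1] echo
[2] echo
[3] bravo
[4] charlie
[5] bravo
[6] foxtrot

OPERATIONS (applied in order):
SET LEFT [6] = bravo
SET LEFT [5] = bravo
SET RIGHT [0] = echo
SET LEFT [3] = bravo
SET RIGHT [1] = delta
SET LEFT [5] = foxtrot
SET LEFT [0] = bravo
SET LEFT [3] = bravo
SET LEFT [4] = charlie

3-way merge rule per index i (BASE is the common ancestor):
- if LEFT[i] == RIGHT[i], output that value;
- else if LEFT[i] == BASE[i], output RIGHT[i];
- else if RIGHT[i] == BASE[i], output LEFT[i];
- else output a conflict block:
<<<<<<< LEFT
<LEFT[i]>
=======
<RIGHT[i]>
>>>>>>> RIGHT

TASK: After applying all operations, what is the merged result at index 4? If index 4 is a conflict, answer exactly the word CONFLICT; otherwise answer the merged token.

Final LEFT:  [bravo, echo, echo, bravo, charlie, foxtrot, bravo]
Final RIGHT: [echo, delta, echo, bravo, charlie, bravo, foxtrot]
i=0: BASE=alpha L=bravo R=echo all differ -> CONFLICT
i=1: L=echo=BASE, R=delta -> take RIGHT -> delta
i=2: L=echo R=echo -> agree -> echo
i=3: L=bravo R=bravo -> agree -> bravo
i=4: L=charlie R=charlie -> agree -> charlie
i=5: L=foxtrot, R=bravo=BASE -> take LEFT -> foxtrot
i=6: L=bravo, R=foxtrot=BASE -> take LEFT -> bravo
Index 4 -> charlie

Answer: charlie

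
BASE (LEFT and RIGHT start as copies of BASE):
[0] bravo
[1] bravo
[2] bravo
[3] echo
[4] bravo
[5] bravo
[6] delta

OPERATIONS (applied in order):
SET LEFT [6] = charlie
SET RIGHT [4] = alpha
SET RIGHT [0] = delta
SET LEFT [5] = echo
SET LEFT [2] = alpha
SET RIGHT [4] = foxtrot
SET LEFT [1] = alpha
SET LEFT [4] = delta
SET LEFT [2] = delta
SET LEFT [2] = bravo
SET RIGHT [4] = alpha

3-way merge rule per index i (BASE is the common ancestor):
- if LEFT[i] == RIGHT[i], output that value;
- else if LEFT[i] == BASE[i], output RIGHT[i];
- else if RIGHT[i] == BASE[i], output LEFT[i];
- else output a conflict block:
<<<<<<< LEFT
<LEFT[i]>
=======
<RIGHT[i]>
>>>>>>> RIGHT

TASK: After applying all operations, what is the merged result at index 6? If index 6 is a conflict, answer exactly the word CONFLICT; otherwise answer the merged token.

Answer: charlie

Derivation:
Final LEFT:  [bravo, alpha, bravo, echo, delta, echo, charlie]
Final RIGHT: [delta, bravo, bravo, echo, alpha, bravo, delta]
i=0: L=bravo=BASE, R=delta -> take RIGHT -> delta
i=1: L=alpha, R=bravo=BASE -> take LEFT -> alpha
i=2: L=bravo R=bravo -> agree -> bravo
i=3: L=echo R=echo -> agree -> echo
i=4: BASE=bravo L=delta R=alpha all differ -> CONFLICT
i=5: L=echo, R=bravo=BASE -> take LEFT -> echo
i=6: L=charlie, R=delta=BASE -> take LEFT -> charlie
Index 6 -> charlie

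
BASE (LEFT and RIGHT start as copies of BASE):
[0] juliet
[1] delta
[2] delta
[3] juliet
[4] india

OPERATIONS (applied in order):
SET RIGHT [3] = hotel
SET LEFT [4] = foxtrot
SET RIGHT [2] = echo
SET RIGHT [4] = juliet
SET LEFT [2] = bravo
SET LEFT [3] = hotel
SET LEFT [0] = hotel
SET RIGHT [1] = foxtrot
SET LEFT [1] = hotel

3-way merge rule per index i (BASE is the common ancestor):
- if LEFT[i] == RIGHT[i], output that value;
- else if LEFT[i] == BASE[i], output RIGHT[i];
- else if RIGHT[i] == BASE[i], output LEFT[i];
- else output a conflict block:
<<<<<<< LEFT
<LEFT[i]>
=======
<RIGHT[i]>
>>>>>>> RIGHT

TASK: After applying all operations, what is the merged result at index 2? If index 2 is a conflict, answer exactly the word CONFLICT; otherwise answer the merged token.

Answer: CONFLICT

Derivation:
Final LEFT:  [hotel, hotel, bravo, hotel, foxtrot]
Final RIGHT: [juliet, foxtrot, echo, hotel, juliet]
i=0: L=hotel, R=juliet=BASE -> take LEFT -> hotel
i=1: BASE=delta L=hotel R=foxtrot all differ -> CONFLICT
i=2: BASE=delta L=bravo R=echo all differ -> CONFLICT
i=3: L=hotel R=hotel -> agree -> hotel
i=4: BASE=india L=foxtrot R=juliet all differ -> CONFLICT
Index 2 -> CONFLICT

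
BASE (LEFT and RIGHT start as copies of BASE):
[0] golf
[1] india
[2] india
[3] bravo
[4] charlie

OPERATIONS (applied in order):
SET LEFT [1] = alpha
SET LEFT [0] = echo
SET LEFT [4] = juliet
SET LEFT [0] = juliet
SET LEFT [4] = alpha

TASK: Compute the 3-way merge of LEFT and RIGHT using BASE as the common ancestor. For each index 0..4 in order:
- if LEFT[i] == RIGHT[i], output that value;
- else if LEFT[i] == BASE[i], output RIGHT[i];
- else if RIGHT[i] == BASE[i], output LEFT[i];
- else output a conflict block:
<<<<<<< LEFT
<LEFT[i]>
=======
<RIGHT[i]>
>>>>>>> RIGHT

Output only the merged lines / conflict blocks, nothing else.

Final LEFT:  [juliet, alpha, india, bravo, alpha]
Final RIGHT: [golf, india, india, bravo, charlie]
i=0: L=juliet, R=golf=BASE -> take LEFT -> juliet
i=1: L=alpha, R=india=BASE -> take LEFT -> alpha
i=2: L=india R=india -> agree -> india
i=3: L=bravo R=bravo -> agree -> bravo
i=4: L=alpha, R=charlie=BASE -> take LEFT -> alpha

Answer: juliet
alpha
india
bravo
alpha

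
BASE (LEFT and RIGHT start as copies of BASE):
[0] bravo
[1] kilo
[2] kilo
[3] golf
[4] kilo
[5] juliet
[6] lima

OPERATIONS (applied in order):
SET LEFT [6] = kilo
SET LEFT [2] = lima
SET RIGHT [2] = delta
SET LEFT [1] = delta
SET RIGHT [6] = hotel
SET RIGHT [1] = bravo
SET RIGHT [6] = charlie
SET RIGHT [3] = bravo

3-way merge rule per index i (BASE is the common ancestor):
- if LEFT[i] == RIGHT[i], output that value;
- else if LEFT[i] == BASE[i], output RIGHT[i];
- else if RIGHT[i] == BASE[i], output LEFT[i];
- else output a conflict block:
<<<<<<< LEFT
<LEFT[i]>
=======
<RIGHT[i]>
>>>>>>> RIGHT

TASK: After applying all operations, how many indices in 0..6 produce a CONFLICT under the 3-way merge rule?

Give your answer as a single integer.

Answer: 3

Derivation:
Final LEFT:  [bravo, delta, lima, golf, kilo, juliet, kilo]
Final RIGHT: [bravo, bravo, delta, bravo, kilo, juliet, charlie]
i=0: L=bravo R=bravo -> agree -> bravo
i=1: BASE=kilo L=delta R=bravo all differ -> CONFLICT
i=2: BASE=kilo L=lima R=delta all differ -> CONFLICT
i=3: L=golf=BASE, R=bravo -> take RIGHT -> bravo
i=4: L=kilo R=kilo -> agree -> kilo
i=5: L=juliet R=juliet -> agree -> juliet
i=6: BASE=lima L=kilo R=charlie all differ -> CONFLICT
Conflict count: 3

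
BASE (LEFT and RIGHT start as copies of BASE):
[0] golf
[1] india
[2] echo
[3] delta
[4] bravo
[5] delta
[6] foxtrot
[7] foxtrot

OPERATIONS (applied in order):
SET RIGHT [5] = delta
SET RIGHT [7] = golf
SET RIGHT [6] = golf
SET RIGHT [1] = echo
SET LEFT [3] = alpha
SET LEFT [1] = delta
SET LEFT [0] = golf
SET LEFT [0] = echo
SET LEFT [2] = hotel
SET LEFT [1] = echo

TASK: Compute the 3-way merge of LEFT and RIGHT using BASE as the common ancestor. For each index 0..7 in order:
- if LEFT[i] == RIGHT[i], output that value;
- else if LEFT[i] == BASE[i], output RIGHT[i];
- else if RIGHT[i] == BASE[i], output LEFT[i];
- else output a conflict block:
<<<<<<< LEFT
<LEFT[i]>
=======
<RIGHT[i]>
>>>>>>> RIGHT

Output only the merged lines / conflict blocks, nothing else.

Answer: echo
echo
hotel
alpha
bravo
delta
golf
golf

Derivation:
Final LEFT:  [echo, echo, hotel, alpha, bravo, delta, foxtrot, foxtrot]
Final RIGHT: [golf, echo, echo, delta, bravo, delta, golf, golf]
i=0: L=echo, R=golf=BASE -> take LEFT -> echo
i=1: L=echo R=echo -> agree -> echo
i=2: L=hotel, R=echo=BASE -> take LEFT -> hotel
i=3: L=alpha, R=delta=BASE -> take LEFT -> alpha
i=4: L=bravo R=bravo -> agree -> bravo
i=5: L=delta R=delta -> agree -> delta
i=6: L=foxtrot=BASE, R=golf -> take RIGHT -> golf
i=7: L=foxtrot=BASE, R=golf -> take RIGHT -> golf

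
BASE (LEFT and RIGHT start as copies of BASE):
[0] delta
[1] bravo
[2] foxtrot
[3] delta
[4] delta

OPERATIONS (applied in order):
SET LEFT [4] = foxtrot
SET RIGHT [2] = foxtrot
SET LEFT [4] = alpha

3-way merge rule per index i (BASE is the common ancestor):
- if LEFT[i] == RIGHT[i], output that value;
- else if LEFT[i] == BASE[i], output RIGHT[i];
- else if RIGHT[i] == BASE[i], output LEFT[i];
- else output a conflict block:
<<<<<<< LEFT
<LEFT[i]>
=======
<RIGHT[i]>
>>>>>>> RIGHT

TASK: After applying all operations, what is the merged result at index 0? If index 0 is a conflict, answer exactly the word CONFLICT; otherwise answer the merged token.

Answer: delta

Derivation:
Final LEFT:  [delta, bravo, foxtrot, delta, alpha]
Final RIGHT: [delta, bravo, foxtrot, delta, delta]
i=0: L=delta R=delta -> agree -> delta
i=1: L=bravo R=bravo -> agree -> bravo
i=2: L=foxtrot R=foxtrot -> agree -> foxtrot
i=3: L=delta R=delta -> agree -> delta
i=4: L=alpha, R=delta=BASE -> take LEFT -> alpha
Index 0 -> delta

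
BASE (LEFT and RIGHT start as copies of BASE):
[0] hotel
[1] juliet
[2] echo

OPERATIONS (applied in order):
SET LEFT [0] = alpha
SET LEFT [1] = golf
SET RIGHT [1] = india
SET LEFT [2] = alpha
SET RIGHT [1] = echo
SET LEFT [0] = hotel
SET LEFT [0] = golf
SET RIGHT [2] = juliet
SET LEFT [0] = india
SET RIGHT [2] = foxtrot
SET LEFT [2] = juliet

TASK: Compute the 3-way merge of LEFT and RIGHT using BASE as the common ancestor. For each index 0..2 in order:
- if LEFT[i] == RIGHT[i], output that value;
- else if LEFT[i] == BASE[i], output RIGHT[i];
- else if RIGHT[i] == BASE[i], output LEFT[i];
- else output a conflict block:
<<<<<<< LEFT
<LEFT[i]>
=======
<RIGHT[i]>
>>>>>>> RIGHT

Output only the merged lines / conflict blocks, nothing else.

Answer: india
<<<<<<< LEFT
golf
=======
echo
>>>>>>> RIGHT
<<<<<<< LEFT
juliet
=======
foxtrot
>>>>>>> RIGHT

Derivation:
Final LEFT:  [india, golf, juliet]
Final RIGHT: [hotel, echo, foxtrot]
i=0: L=india, R=hotel=BASE -> take LEFT -> india
i=1: BASE=juliet L=golf R=echo all differ -> CONFLICT
i=2: BASE=echo L=juliet R=foxtrot all differ -> CONFLICT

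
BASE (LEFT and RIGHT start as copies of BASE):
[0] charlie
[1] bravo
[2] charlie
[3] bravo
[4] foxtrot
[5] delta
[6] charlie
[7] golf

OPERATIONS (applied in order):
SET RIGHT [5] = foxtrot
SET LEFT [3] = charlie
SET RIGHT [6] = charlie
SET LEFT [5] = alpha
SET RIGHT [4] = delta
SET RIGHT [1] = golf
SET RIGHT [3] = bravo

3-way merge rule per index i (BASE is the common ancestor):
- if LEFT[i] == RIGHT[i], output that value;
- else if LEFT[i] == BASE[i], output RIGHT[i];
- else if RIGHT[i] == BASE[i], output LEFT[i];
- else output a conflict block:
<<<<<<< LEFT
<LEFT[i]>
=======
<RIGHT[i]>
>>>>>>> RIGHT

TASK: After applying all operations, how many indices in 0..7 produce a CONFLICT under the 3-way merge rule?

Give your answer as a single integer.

Final LEFT:  [charlie, bravo, charlie, charlie, foxtrot, alpha, charlie, golf]
Final RIGHT: [charlie, golf, charlie, bravo, delta, foxtrot, charlie, golf]
i=0: L=charlie R=charlie -> agree -> charlie
i=1: L=bravo=BASE, R=golf -> take RIGHT -> golf
i=2: L=charlie R=charlie -> agree -> charlie
i=3: L=charlie, R=bravo=BASE -> take LEFT -> charlie
i=4: L=foxtrot=BASE, R=delta -> take RIGHT -> delta
i=5: BASE=delta L=alpha R=foxtrot all differ -> CONFLICT
i=6: L=charlie R=charlie -> agree -> charlie
i=7: L=golf R=golf -> agree -> golf
Conflict count: 1

Answer: 1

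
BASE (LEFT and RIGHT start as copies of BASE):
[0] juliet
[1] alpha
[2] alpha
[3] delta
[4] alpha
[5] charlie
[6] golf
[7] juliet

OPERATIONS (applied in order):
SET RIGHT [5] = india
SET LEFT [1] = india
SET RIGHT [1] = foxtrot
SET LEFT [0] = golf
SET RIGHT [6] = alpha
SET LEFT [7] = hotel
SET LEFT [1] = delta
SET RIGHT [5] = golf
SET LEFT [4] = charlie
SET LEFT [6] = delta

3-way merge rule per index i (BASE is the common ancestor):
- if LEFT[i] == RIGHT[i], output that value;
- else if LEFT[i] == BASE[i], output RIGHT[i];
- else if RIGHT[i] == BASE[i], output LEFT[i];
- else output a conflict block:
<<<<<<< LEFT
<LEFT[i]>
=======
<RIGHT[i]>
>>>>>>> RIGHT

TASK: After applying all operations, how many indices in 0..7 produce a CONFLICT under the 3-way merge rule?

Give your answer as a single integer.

Answer: 2

Derivation:
Final LEFT:  [golf, delta, alpha, delta, charlie, charlie, delta, hotel]
Final RIGHT: [juliet, foxtrot, alpha, delta, alpha, golf, alpha, juliet]
i=0: L=golf, R=juliet=BASE -> take LEFT -> golf
i=1: BASE=alpha L=delta R=foxtrot all differ -> CONFLICT
i=2: L=alpha R=alpha -> agree -> alpha
i=3: L=delta R=delta -> agree -> delta
i=4: L=charlie, R=alpha=BASE -> take LEFT -> charlie
i=5: L=charlie=BASE, R=golf -> take RIGHT -> golf
i=6: BASE=golf L=delta R=alpha all differ -> CONFLICT
i=7: L=hotel, R=juliet=BASE -> take LEFT -> hotel
Conflict count: 2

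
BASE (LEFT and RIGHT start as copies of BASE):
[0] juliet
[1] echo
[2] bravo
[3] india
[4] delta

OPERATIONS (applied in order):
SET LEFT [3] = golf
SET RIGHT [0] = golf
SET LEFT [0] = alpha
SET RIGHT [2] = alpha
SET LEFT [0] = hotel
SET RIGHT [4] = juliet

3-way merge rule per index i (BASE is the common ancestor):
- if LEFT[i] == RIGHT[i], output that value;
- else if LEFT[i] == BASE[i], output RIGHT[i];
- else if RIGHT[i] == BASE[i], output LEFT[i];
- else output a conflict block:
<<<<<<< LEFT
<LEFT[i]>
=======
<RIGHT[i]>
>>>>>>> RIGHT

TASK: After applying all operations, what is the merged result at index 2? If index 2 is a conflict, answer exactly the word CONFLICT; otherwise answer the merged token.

Answer: alpha

Derivation:
Final LEFT:  [hotel, echo, bravo, golf, delta]
Final RIGHT: [golf, echo, alpha, india, juliet]
i=0: BASE=juliet L=hotel R=golf all differ -> CONFLICT
i=1: L=echo R=echo -> agree -> echo
i=2: L=bravo=BASE, R=alpha -> take RIGHT -> alpha
i=3: L=golf, R=india=BASE -> take LEFT -> golf
i=4: L=delta=BASE, R=juliet -> take RIGHT -> juliet
Index 2 -> alpha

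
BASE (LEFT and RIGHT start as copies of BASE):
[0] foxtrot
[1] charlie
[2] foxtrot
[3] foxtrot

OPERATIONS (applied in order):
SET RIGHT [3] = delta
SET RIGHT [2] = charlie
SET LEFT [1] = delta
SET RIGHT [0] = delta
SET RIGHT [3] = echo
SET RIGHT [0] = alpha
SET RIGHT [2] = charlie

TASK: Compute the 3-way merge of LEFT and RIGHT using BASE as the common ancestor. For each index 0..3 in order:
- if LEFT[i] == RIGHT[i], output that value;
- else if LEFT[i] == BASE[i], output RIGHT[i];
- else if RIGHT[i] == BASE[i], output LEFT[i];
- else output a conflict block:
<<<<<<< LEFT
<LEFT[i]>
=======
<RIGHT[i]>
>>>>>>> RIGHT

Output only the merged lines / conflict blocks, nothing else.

Answer: alpha
delta
charlie
echo

Derivation:
Final LEFT:  [foxtrot, delta, foxtrot, foxtrot]
Final RIGHT: [alpha, charlie, charlie, echo]
i=0: L=foxtrot=BASE, R=alpha -> take RIGHT -> alpha
i=1: L=delta, R=charlie=BASE -> take LEFT -> delta
i=2: L=foxtrot=BASE, R=charlie -> take RIGHT -> charlie
i=3: L=foxtrot=BASE, R=echo -> take RIGHT -> echo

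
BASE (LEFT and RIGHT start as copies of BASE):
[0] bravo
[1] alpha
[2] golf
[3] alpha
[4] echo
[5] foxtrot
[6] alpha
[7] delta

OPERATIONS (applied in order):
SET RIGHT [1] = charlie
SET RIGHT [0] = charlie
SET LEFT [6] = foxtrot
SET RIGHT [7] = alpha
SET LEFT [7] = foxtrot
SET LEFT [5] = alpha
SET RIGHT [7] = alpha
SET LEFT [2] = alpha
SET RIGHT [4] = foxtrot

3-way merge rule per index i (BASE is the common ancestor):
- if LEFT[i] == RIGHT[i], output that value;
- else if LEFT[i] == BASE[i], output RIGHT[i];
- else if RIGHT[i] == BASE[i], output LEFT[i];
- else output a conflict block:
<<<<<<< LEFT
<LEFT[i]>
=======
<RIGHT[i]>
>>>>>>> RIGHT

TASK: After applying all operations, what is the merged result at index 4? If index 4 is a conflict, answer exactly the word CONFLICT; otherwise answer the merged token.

Final LEFT:  [bravo, alpha, alpha, alpha, echo, alpha, foxtrot, foxtrot]
Final RIGHT: [charlie, charlie, golf, alpha, foxtrot, foxtrot, alpha, alpha]
i=0: L=bravo=BASE, R=charlie -> take RIGHT -> charlie
i=1: L=alpha=BASE, R=charlie -> take RIGHT -> charlie
i=2: L=alpha, R=golf=BASE -> take LEFT -> alpha
i=3: L=alpha R=alpha -> agree -> alpha
i=4: L=echo=BASE, R=foxtrot -> take RIGHT -> foxtrot
i=5: L=alpha, R=foxtrot=BASE -> take LEFT -> alpha
i=6: L=foxtrot, R=alpha=BASE -> take LEFT -> foxtrot
i=7: BASE=delta L=foxtrot R=alpha all differ -> CONFLICT
Index 4 -> foxtrot

Answer: foxtrot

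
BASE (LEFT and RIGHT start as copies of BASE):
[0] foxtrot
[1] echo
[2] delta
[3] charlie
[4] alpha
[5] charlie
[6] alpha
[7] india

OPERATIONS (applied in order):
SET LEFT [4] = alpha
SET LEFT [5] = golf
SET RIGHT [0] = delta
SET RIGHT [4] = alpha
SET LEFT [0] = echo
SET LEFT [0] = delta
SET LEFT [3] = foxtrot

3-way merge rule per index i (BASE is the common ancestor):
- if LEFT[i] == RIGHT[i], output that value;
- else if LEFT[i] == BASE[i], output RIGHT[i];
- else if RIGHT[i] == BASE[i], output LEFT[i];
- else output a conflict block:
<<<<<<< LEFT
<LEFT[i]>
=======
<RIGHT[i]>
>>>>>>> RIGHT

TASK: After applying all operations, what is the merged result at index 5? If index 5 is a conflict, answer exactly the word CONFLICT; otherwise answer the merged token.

Final LEFT:  [delta, echo, delta, foxtrot, alpha, golf, alpha, india]
Final RIGHT: [delta, echo, delta, charlie, alpha, charlie, alpha, india]
i=0: L=delta R=delta -> agree -> delta
i=1: L=echo R=echo -> agree -> echo
i=2: L=delta R=delta -> agree -> delta
i=3: L=foxtrot, R=charlie=BASE -> take LEFT -> foxtrot
i=4: L=alpha R=alpha -> agree -> alpha
i=5: L=golf, R=charlie=BASE -> take LEFT -> golf
i=6: L=alpha R=alpha -> agree -> alpha
i=7: L=india R=india -> agree -> india
Index 5 -> golf

Answer: golf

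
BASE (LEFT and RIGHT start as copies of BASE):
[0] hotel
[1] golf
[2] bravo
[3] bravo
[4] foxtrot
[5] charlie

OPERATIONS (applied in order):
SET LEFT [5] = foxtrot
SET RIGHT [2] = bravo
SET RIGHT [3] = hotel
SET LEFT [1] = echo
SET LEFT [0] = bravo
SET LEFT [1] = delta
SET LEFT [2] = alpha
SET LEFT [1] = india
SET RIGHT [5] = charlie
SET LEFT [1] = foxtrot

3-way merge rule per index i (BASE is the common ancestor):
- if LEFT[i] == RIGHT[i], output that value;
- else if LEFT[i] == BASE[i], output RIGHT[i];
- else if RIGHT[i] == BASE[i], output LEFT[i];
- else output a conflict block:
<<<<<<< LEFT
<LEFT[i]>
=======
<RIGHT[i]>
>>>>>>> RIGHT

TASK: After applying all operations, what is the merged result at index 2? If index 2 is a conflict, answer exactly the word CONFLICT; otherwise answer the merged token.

Answer: alpha

Derivation:
Final LEFT:  [bravo, foxtrot, alpha, bravo, foxtrot, foxtrot]
Final RIGHT: [hotel, golf, bravo, hotel, foxtrot, charlie]
i=0: L=bravo, R=hotel=BASE -> take LEFT -> bravo
i=1: L=foxtrot, R=golf=BASE -> take LEFT -> foxtrot
i=2: L=alpha, R=bravo=BASE -> take LEFT -> alpha
i=3: L=bravo=BASE, R=hotel -> take RIGHT -> hotel
i=4: L=foxtrot R=foxtrot -> agree -> foxtrot
i=5: L=foxtrot, R=charlie=BASE -> take LEFT -> foxtrot
Index 2 -> alpha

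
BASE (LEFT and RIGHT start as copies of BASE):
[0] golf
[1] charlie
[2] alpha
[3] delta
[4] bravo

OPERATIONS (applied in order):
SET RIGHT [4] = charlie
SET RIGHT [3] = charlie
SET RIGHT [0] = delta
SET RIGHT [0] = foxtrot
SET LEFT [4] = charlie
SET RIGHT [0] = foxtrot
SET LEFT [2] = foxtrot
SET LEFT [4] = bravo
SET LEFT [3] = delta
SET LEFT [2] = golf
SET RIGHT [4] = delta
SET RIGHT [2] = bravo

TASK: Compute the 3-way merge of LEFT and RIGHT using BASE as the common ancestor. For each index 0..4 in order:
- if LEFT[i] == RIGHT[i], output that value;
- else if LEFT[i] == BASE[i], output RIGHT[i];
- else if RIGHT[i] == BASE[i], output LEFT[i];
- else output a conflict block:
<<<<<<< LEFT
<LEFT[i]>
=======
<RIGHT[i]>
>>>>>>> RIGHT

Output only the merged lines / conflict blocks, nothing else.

Answer: foxtrot
charlie
<<<<<<< LEFT
golf
=======
bravo
>>>>>>> RIGHT
charlie
delta

Derivation:
Final LEFT:  [golf, charlie, golf, delta, bravo]
Final RIGHT: [foxtrot, charlie, bravo, charlie, delta]
i=0: L=golf=BASE, R=foxtrot -> take RIGHT -> foxtrot
i=1: L=charlie R=charlie -> agree -> charlie
i=2: BASE=alpha L=golf R=bravo all differ -> CONFLICT
i=3: L=delta=BASE, R=charlie -> take RIGHT -> charlie
i=4: L=bravo=BASE, R=delta -> take RIGHT -> delta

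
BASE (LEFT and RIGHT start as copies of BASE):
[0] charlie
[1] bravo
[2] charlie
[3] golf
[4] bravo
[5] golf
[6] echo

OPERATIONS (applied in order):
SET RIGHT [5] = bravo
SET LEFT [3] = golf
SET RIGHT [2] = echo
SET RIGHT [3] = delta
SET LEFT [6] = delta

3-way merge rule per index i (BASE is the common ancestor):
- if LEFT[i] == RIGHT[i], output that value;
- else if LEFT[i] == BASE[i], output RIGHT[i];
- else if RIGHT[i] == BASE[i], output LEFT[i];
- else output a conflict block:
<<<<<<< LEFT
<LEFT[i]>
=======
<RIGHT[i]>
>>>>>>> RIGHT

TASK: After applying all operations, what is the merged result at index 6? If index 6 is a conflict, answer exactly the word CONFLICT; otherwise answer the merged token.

Answer: delta

Derivation:
Final LEFT:  [charlie, bravo, charlie, golf, bravo, golf, delta]
Final RIGHT: [charlie, bravo, echo, delta, bravo, bravo, echo]
i=0: L=charlie R=charlie -> agree -> charlie
i=1: L=bravo R=bravo -> agree -> bravo
i=2: L=charlie=BASE, R=echo -> take RIGHT -> echo
i=3: L=golf=BASE, R=delta -> take RIGHT -> delta
i=4: L=bravo R=bravo -> agree -> bravo
i=5: L=golf=BASE, R=bravo -> take RIGHT -> bravo
i=6: L=delta, R=echo=BASE -> take LEFT -> delta
Index 6 -> delta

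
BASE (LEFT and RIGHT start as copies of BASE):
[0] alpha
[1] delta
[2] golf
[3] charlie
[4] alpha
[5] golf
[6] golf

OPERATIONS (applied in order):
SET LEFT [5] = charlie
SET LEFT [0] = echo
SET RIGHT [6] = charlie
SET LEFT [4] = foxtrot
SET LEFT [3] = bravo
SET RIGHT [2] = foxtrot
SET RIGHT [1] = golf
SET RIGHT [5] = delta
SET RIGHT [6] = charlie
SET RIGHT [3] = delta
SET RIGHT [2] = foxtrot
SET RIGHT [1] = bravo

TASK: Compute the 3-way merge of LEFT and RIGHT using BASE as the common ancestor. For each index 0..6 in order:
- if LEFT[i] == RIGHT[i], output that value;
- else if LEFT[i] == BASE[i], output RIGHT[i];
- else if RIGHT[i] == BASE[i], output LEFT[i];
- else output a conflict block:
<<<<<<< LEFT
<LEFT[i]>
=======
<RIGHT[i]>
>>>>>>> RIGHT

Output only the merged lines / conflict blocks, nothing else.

Final LEFT:  [echo, delta, golf, bravo, foxtrot, charlie, golf]
Final RIGHT: [alpha, bravo, foxtrot, delta, alpha, delta, charlie]
i=0: L=echo, R=alpha=BASE -> take LEFT -> echo
i=1: L=delta=BASE, R=bravo -> take RIGHT -> bravo
i=2: L=golf=BASE, R=foxtrot -> take RIGHT -> foxtrot
i=3: BASE=charlie L=bravo R=delta all differ -> CONFLICT
i=4: L=foxtrot, R=alpha=BASE -> take LEFT -> foxtrot
i=5: BASE=golf L=charlie R=delta all differ -> CONFLICT
i=6: L=golf=BASE, R=charlie -> take RIGHT -> charlie

Answer: echo
bravo
foxtrot
<<<<<<< LEFT
bravo
=======
delta
>>>>>>> RIGHT
foxtrot
<<<<<<< LEFT
charlie
=======
delta
>>>>>>> RIGHT
charlie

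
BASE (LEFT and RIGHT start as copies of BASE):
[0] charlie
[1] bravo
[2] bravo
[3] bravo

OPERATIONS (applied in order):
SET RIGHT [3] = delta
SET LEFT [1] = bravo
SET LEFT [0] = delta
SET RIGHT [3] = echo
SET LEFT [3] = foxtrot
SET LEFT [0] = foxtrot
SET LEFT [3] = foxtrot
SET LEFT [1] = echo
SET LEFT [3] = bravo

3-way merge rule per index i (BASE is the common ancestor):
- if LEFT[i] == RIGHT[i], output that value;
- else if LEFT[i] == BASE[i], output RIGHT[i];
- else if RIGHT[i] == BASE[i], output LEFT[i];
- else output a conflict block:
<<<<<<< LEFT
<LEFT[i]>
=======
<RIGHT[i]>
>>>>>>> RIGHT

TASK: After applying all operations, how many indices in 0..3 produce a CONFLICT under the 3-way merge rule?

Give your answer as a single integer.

Answer: 0

Derivation:
Final LEFT:  [foxtrot, echo, bravo, bravo]
Final RIGHT: [charlie, bravo, bravo, echo]
i=0: L=foxtrot, R=charlie=BASE -> take LEFT -> foxtrot
i=1: L=echo, R=bravo=BASE -> take LEFT -> echo
i=2: L=bravo R=bravo -> agree -> bravo
i=3: L=bravo=BASE, R=echo -> take RIGHT -> echo
Conflict count: 0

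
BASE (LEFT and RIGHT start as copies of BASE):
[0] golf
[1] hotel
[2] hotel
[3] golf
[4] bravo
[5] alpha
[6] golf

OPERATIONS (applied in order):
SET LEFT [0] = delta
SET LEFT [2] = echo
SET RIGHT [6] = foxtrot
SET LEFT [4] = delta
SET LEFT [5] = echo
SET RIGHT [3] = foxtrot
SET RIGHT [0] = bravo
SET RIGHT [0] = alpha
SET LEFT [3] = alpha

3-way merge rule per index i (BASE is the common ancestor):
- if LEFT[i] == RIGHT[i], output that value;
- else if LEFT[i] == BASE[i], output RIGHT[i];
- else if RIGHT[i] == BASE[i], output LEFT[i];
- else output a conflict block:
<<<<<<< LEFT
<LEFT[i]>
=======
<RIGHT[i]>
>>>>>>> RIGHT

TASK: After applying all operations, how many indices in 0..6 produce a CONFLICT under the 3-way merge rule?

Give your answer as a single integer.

Answer: 2

Derivation:
Final LEFT:  [delta, hotel, echo, alpha, delta, echo, golf]
Final RIGHT: [alpha, hotel, hotel, foxtrot, bravo, alpha, foxtrot]
i=0: BASE=golf L=delta R=alpha all differ -> CONFLICT
i=1: L=hotel R=hotel -> agree -> hotel
i=2: L=echo, R=hotel=BASE -> take LEFT -> echo
i=3: BASE=golf L=alpha R=foxtrot all differ -> CONFLICT
i=4: L=delta, R=bravo=BASE -> take LEFT -> delta
i=5: L=echo, R=alpha=BASE -> take LEFT -> echo
i=6: L=golf=BASE, R=foxtrot -> take RIGHT -> foxtrot
Conflict count: 2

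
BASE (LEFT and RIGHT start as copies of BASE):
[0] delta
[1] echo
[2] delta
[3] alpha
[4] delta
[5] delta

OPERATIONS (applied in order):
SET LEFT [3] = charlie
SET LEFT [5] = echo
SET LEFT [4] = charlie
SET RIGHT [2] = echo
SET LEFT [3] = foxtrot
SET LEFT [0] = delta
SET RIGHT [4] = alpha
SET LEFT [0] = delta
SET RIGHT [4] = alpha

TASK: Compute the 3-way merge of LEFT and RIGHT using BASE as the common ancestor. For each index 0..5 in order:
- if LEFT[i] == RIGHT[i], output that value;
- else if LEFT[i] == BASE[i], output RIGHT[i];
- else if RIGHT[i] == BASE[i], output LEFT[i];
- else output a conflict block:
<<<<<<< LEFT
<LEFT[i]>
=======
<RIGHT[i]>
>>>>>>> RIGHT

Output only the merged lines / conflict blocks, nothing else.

Final LEFT:  [delta, echo, delta, foxtrot, charlie, echo]
Final RIGHT: [delta, echo, echo, alpha, alpha, delta]
i=0: L=delta R=delta -> agree -> delta
i=1: L=echo R=echo -> agree -> echo
i=2: L=delta=BASE, R=echo -> take RIGHT -> echo
i=3: L=foxtrot, R=alpha=BASE -> take LEFT -> foxtrot
i=4: BASE=delta L=charlie R=alpha all differ -> CONFLICT
i=5: L=echo, R=delta=BASE -> take LEFT -> echo

Answer: delta
echo
echo
foxtrot
<<<<<<< LEFT
charlie
=======
alpha
>>>>>>> RIGHT
echo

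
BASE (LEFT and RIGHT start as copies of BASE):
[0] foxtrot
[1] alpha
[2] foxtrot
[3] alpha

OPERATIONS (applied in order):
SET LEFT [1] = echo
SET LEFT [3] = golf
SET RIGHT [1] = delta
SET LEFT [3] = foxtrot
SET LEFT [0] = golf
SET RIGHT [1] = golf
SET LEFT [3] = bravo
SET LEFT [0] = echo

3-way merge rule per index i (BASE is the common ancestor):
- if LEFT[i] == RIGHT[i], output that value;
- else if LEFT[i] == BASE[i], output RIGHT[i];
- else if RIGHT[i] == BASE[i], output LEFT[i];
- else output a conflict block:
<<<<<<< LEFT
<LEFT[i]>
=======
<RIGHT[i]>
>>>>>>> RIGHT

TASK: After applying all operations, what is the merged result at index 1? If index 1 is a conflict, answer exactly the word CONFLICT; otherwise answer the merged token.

Answer: CONFLICT

Derivation:
Final LEFT:  [echo, echo, foxtrot, bravo]
Final RIGHT: [foxtrot, golf, foxtrot, alpha]
i=0: L=echo, R=foxtrot=BASE -> take LEFT -> echo
i=1: BASE=alpha L=echo R=golf all differ -> CONFLICT
i=2: L=foxtrot R=foxtrot -> agree -> foxtrot
i=3: L=bravo, R=alpha=BASE -> take LEFT -> bravo
Index 1 -> CONFLICT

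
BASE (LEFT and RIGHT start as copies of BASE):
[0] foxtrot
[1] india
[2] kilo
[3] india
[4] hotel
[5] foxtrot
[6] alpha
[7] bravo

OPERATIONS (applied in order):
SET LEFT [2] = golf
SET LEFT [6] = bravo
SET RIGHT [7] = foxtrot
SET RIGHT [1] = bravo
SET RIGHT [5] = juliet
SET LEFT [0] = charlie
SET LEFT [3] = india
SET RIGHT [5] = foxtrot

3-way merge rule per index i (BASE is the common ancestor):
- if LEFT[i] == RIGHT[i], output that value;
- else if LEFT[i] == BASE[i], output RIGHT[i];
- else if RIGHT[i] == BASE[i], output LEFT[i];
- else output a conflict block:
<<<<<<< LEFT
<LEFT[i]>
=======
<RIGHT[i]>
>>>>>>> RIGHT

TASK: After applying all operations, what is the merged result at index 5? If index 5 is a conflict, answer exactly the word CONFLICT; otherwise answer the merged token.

Final LEFT:  [charlie, india, golf, india, hotel, foxtrot, bravo, bravo]
Final RIGHT: [foxtrot, bravo, kilo, india, hotel, foxtrot, alpha, foxtrot]
i=0: L=charlie, R=foxtrot=BASE -> take LEFT -> charlie
i=1: L=india=BASE, R=bravo -> take RIGHT -> bravo
i=2: L=golf, R=kilo=BASE -> take LEFT -> golf
i=3: L=india R=india -> agree -> india
i=4: L=hotel R=hotel -> agree -> hotel
i=5: L=foxtrot R=foxtrot -> agree -> foxtrot
i=6: L=bravo, R=alpha=BASE -> take LEFT -> bravo
i=7: L=bravo=BASE, R=foxtrot -> take RIGHT -> foxtrot
Index 5 -> foxtrot

Answer: foxtrot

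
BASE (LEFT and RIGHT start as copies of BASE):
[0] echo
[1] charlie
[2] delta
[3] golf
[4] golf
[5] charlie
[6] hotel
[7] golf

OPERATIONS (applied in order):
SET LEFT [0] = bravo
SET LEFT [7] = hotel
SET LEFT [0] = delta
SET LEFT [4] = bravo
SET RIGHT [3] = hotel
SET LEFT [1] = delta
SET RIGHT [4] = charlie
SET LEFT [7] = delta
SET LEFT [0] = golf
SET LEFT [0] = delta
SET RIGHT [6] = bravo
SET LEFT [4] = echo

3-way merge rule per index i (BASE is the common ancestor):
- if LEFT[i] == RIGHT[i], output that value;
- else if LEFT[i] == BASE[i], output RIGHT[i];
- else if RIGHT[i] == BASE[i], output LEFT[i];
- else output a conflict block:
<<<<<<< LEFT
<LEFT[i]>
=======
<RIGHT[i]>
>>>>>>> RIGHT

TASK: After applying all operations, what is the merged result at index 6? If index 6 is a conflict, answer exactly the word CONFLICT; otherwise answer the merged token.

Answer: bravo

Derivation:
Final LEFT:  [delta, delta, delta, golf, echo, charlie, hotel, delta]
Final RIGHT: [echo, charlie, delta, hotel, charlie, charlie, bravo, golf]
i=0: L=delta, R=echo=BASE -> take LEFT -> delta
i=1: L=delta, R=charlie=BASE -> take LEFT -> delta
i=2: L=delta R=delta -> agree -> delta
i=3: L=golf=BASE, R=hotel -> take RIGHT -> hotel
i=4: BASE=golf L=echo R=charlie all differ -> CONFLICT
i=5: L=charlie R=charlie -> agree -> charlie
i=6: L=hotel=BASE, R=bravo -> take RIGHT -> bravo
i=7: L=delta, R=golf=BASE -> take LEFT -> delta
Index 6 -> bravo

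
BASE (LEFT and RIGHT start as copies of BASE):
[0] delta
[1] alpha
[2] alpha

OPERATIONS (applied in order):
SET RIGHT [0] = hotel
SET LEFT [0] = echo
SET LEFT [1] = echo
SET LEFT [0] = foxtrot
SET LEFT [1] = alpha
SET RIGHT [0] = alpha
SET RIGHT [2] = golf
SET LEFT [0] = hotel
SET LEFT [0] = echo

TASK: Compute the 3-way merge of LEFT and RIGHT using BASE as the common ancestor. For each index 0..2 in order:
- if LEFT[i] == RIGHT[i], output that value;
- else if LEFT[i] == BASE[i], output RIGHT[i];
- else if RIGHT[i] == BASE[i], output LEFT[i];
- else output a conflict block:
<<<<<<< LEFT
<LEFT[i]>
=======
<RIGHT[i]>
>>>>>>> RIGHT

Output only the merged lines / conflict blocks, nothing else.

Answer: <<<<<<< LEFT
echo
=======
alpha
>>>>>>> RIGHT
alpha
golf

Derivation:
Final LEFT:  [echo, alpha, alpha]
Final RIGHT: [alpha, alpha, golf]
i=0: BASE=delta L=echo R=alpha all differ -> CONFLICT
i=1: L=alpha R=alpha -> agree -> alpha
i=2: L=alpha=BASE, R=golf -> take RIGHT -> golf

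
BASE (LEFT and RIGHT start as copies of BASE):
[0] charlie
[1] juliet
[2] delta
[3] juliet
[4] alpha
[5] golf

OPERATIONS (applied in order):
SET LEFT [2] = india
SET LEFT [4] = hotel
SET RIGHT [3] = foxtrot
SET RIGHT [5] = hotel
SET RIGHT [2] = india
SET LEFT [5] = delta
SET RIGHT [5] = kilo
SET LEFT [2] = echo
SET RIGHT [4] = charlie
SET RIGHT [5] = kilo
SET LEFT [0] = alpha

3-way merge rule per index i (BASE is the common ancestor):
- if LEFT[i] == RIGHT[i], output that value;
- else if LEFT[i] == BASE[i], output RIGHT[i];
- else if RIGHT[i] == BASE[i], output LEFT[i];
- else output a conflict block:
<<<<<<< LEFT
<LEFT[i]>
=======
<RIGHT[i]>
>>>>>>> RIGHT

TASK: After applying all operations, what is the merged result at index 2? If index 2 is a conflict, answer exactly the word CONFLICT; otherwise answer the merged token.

Answer: CONFLICT

Derivation:
Final LEFT:  [alpha, juliet, echo, juliet, hotel, delta]
Final RIGHT: [charlie, juliet, india, foxtrot, charlie, kilo]
i=0: L=alpha, R=charlie=BASE -> take LEFT -> alpha
i=1: L=juliet R=juliet -> agree -> juliet
i=2: BASE=delta L=echo R=india all differ -> CONFLICT
i=3: L=juliet=BASE, R=foxtrot -> take RIGHT -> foxtrot
i=4: BASE=alpha L=hotel R=charlie all differ -> CONFLICT
i=5: BASE=golf L=delta R=kilo all differ -> CONFLICT
Index 2 -> CONFLICT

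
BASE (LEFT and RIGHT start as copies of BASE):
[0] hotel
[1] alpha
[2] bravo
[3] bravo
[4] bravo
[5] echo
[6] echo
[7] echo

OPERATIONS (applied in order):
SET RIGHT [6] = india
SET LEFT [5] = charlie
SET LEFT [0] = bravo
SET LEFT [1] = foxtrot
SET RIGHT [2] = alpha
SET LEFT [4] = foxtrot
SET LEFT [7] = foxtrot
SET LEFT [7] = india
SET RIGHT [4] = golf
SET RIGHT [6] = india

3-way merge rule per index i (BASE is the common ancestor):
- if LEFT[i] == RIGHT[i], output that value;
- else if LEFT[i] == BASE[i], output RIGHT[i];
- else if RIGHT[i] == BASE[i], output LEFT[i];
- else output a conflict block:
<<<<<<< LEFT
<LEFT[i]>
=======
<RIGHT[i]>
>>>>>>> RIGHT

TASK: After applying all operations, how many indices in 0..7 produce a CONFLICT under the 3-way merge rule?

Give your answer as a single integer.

Final LEFT:  [bravo, foxtrot, bravo, bravo, foxtrot, charlie, echo, india]
Final RIGHT: [hotel, alpha, alpha, bravo, golf, echo, india, echo]
i=0: L=bravo, R=hotel=BASE -> take LEFT -> bravo
i=1: L=foxtrot, R=alpha=BASE -> take LEFT -> foxtrot
i=2: L=bravo=BASE, R=alpha -> take RIGHT -> alpha
i=3: L=bravo R=bravo -> agree -> bravo
i=4: BASE=bravo L=foxtrot R=golf all differ -> CONFLICT
i=5: L=charlie, R=echo=BASE -> take LEFT -> charlie
i=6: L=echo=BASE, R=india -> take RIGHT -> india
i=7: L=india, R=echo=BASE -> take LEFT -> india
Conflict count: 1

Answer: 1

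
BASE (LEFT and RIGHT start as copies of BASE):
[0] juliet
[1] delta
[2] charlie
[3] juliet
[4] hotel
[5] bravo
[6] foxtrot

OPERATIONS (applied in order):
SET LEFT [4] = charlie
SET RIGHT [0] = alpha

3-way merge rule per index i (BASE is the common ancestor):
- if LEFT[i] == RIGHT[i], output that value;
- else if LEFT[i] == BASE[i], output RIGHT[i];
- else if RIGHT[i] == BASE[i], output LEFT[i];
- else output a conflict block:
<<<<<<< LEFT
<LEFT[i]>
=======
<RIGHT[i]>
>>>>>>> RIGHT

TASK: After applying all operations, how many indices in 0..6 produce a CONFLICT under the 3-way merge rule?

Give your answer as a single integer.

Answer: 0

Derivation:
Final LEFT:  [juliet, delta, charlie, juliet, charlie, bravo, foxtrot]
Final RIGHT: [alpha, delta, charlie, juliet, hotel, bravo, foxtrot]
i=0: L=juliet=BASE, R=alpha -> take RIGHT -> alpha
i=1: L=delta R=delta -> agree -> delta
i=2: L=charlie R=charlie -> agree -> charlie
i=3: L=juliet R=juliet -> agree -> juliet
i=4: L=charlie, R=hotel=BASE -> take LEFT -> charlie
i=5: L=bravo R=bravo -> agree -> bravo
i=6: L=foxtrot R=foxtrot -> agree -> foxtrot
Conflict count: 0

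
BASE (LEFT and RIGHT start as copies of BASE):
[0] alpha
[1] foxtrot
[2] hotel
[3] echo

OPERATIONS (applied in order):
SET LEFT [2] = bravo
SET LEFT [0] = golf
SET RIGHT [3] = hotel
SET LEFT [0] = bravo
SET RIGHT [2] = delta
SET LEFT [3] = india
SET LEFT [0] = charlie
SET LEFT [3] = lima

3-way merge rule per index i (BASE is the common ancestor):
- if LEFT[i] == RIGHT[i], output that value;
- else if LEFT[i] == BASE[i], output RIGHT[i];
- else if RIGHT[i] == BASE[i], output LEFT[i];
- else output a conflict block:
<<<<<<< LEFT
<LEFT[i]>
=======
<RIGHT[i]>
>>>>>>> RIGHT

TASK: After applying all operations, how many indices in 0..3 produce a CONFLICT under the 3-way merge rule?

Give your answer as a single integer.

Final LEFT:  [charlie, foxtrot, bravo, lima]
Final RIGHT: [alpha, foxtrot, delta, hotel]
i=0: L=charlie, R=alpha=BASE -> take LEFT -> charlie
i=1: L=foxtrot R=foxtrot -> agree -> foxtrot
i=2: BASE=hotel L=bravo R=delta all differ -> CONFLICT
i=3: BASE=echo L=lima R=hotel all differ -> CONFLICT
Conflict count: 2

Answer: 2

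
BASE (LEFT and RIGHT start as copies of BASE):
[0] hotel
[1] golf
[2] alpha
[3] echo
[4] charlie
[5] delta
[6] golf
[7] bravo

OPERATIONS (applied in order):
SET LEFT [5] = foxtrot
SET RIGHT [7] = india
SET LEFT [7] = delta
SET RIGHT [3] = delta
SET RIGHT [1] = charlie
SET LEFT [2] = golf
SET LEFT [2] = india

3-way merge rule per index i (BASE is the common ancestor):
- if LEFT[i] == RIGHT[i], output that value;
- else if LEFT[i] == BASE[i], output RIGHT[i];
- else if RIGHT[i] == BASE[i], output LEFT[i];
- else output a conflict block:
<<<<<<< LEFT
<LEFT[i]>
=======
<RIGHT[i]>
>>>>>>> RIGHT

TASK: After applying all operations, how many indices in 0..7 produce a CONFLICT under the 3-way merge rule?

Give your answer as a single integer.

Final LEFT:  [hotel, golf, india, echo, charlie, foxtrot, golf, delta]
Final RIGHT: [hotel, charlie, alpha, delta, charlie, delta, golf, india]
i=0: L=hotel R=hotel -> agree -> hotel
i=1: L=golf=BASE, R=charlie -> take RIGHT -> charlie
i=2: L=india, R=alpha=BASE -> take LEFT -> india
i=3: L=echo=BASE, R=delta -> take RIGHT -> delta
i=4: L=charlie R=charlie -> agree -> charlie
i=5: L=foxtrot, R=delta=BASE -> take LEFT -> foxtrot
i=6: L=golf R=golf -> agree -> golf
i=7: BASE=bravo L=delta R=india all differ -> CONFLICT
Conflict count: 1

Answer: 1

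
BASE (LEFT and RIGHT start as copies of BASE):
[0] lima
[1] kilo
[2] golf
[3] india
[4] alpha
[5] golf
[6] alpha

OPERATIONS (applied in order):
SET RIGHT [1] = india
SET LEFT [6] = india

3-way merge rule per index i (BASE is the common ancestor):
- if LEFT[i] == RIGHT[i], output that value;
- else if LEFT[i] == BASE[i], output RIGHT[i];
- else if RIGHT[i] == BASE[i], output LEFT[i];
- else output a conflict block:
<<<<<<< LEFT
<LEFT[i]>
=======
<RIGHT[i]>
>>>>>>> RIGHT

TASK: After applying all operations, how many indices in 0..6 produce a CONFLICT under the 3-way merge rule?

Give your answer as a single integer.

Answer: 0

Derivation:
Final LEFT:  [lima, kilo, golf, india, alpha, golf, india]
Final RIGHT: [lima, india, golf, india, alpha, golf, alpha]
i=0: L=lima R=lima -> agree -> lima
i=1: L=kilo=BASE, R=india -> take RIGHT -> india
i=2: L=golf R=golf -> agree -> golf
i=3: L=india R=india -> agree -> india
i=4: L=alpha R=alpha -> agree -> alpha
i=5: L=golf R=golf -> agree -> golf
i=6: L=india, R=alpha=BASE -> take LEFT -> india
Conflict count: 0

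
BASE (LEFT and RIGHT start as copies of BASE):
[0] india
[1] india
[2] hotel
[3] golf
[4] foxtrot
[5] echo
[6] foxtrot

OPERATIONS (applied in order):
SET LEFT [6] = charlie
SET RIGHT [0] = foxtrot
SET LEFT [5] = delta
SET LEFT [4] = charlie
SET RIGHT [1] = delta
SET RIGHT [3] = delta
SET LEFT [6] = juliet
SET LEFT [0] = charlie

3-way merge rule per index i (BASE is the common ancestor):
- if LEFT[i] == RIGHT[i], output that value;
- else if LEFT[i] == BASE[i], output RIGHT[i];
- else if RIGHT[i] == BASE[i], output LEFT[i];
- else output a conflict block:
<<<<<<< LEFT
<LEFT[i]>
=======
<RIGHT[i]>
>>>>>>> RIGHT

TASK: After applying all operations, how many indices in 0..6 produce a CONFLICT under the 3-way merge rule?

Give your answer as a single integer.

Final LEFT:  [charlie, india, hotel, golf, charlie, delta, juliet]
Final RIGHT: [foxtrot, delta, hotel, delta, foxtrot, echo, foxtrot]
i=0: BASE=india L=charlie R=foxtrot all differ -> CONFLICT
i=1: L=india=BASE, R=delta -> take RIGHT -> delta
i=2: L=hotel R=hotel -> agree -> hotel
i=3: L=golf=BASE, R=delta -> take RIGHT -> delta
i=4: L=charlie, R=foxtrot=BASE -> take LEFT -> charlie
i=5: L=delta, R=echo=BASE -> take LEFT -> delta
i=6: L=juliet, R=foxtrot=BASE -> take LEFT -> juliet
Conflict count: 1

Answer: 1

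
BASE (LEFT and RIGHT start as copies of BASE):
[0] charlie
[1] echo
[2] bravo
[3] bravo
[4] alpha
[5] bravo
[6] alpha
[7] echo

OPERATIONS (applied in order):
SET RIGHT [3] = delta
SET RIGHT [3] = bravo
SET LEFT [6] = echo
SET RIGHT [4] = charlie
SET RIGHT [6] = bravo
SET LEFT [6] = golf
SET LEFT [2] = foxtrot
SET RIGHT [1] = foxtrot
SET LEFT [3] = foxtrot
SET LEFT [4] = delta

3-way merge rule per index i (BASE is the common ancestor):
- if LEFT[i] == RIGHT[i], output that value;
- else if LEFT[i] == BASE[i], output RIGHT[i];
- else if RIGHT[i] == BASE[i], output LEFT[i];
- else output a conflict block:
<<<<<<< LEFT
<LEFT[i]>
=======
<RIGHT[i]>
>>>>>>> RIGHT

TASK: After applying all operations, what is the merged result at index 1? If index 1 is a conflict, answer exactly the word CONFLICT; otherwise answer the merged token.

Answer: foxtrot

Derivation:
Final LEFT:  [charlie, echo, foxtrot, foxtrot, delta, bravo, golf, echo]
Final RIGHT: [charlie, foxtrot, bravo, bravo, charlie, bravo, bravo, echo]
i=0: L=charlie R=charlie -> agree -> charlie
i=1: L=echo=BASE, R=foxtrot -> take RIGHT -> foxtrot
i=2: L=foxtrot, R=bravo=BASE -> take LEFT -> foxtrot
i=3: L=foxtrot, R=bravo=BASE -> take LEFT -> foxtrot
i=4: BASE=alpha L=delta R=charlie all differ -> CONFLICT
i=5: L=bravo R=bravo -> agree -> bravo
i=6: BASE=alpha L=golf R=bravo all differ -> CONFLICT
i=7: L=echo R=echo -> agree -> echo
Index 1 -> foxtrot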